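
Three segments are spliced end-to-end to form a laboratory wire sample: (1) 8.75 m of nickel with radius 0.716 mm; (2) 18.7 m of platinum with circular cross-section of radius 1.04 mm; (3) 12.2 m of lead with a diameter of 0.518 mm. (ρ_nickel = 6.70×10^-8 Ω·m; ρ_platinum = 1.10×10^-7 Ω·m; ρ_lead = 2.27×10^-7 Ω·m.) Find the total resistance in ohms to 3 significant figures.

14.1 Ω

Seg 1: A = πr² = π(7.1600e-04 m)² = 1.611e-06 m²
R_1 = (6.70×10^-8)(8.75)/(1.611e-06) = 0.364 Ω
Seg 2: A = πr² = π(1.0400e-03 m)² = 3.398e-06 m²
R_2 = (1.10×10^-7)(18.7)/(3.398e-06) = 0.6054 Ω
Seg 3: A = π(d/2)² = π(2.5900e-04 m)² = 2.107e-07 m²
R_3 = (2.27×10^-7)(12.2)/(2.107e-07) = 13.14 Ω
R_total = R_1 + R_2 + R_3 = 14.1 Ω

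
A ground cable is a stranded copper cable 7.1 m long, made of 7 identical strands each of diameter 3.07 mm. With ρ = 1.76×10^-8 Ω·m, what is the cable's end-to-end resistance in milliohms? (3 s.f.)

2.41 mΩ

A_strand = π(1.5350e-03 m)² = 7.402e-06 m²
R_strand = ρL/A = (1.76×10^-8)(7.1)/(7.402e-06) = 0.01688 Ω
R_total = R_strand/N = 0.01688/7 = 2.41 mΩ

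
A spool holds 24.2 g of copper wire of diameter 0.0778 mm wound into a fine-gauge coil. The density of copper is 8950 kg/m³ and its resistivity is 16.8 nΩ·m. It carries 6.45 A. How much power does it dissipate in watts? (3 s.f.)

ρ = 16.8 nΩ·m = 1.68×10^-8 Ω·m
A = π(d/2)² = π(3.8900e-05 m)² = 4.7539e-09 m²
L = m/(density·A) = 0.0242/(8950×4.7539e-09) = 568.8 m
R = ρL/A = (1.68×10^-8)(568.8)/(4.7539e-09) = 2010 Ω
P = I²R = (6.45)² × 2010 = 83600 W

83600 W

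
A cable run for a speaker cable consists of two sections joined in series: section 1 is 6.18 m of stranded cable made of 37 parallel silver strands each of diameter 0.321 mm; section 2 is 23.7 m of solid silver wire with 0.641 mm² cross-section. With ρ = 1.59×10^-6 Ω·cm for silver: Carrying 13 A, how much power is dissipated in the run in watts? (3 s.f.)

105 W

ρ = 1.59×10^-6 Ω·cm = 1.59×10^-8 Ω·m
Section 1: A_strand = π(1.6050e-04)² = 8.093e-08 m²; R₁ = ρL/(N·A_s) = (1.59×10^-8)(6.18)/(37×8.093e-08) = 0.03282 Ω
Section 2: A = 0.641 mm² = 6.410e-07 m²
R₂ = (1.59×10^-8)(23.7)/(6.410e-07) = 0.5879 Ω
R = R₁ + R₂ = 0.6207 Ω
P = I²R = (13)² × 0.6207 = 105 W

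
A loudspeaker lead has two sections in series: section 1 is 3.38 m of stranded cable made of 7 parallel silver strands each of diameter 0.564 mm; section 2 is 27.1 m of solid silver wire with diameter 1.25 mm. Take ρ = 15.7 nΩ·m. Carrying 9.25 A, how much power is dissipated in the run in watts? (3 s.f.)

ρ = 15.7 nΩ·m = 1.57×10^-8 Ω·m
Section 1: A_strand = π(2.8200e-04)² = 2.498e-07 m²; R₁ = ρL/(N·A_s) = (1.57×10^-8)(3.38)/(7×2.498e-07) = 0.03034 Ω
Section 2: A = π(d/2)² = π(6.2500e-04 m)² = 1.227e-06 m²
R₂ = (1.57×10^-8)(27.1)/(1.227e-06) = 0.3467 Ω
R = R₁ + R₂ = 0.377 Ω
P = I²R = (9.25)² × 0.377 = 32.3 W

32.3 W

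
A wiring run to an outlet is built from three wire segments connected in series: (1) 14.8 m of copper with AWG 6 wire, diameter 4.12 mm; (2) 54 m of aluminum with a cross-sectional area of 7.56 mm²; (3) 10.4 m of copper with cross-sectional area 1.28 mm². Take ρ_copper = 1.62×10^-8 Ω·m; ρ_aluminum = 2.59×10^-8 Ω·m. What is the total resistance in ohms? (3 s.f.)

Seg 1: A = π(4.12/2 mm)² = π(2.0600e-03 m)² = 1.333e-05 m²
R_1 = (1.62×10^-8)(14.8)/(1.333e-05) = 0.01798 Ω
Seg 2: A = 7.56 mm² = 7.560e-06 m²
R_2 = (2.59×10^-8)(54)/(7.560e-06) = 0.185 Ω
Seg 3: A = 1.28 mm² = 1.280e-06 m²
R_3 = (1.62×10^-8)(10.4)/(1.280e-06) = 0.1316 Ω
R_total = R_1 + R_2 + R_3 = 0.335 Ω

0.335 Ω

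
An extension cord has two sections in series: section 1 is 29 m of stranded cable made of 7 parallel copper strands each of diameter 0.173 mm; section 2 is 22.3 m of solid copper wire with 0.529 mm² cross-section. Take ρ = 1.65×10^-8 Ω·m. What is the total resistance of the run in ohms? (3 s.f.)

3.60 Ω

Section 1: A_strand = π(8.6500e-05)² = 2.351e-08 m²; R₁ = ρL/(N·A_s) = (1.65×10^-8)(29)/(7×2.351e-08) = 2.908 Ω
Section 2: A = 0.529 mm² = 5.290e-07 m²
R₂ = (1.65×10^-8)(22.3)/(5.290e-07) = 0.6956 Ω
R = R₁ + R₂ = 3.60 Ω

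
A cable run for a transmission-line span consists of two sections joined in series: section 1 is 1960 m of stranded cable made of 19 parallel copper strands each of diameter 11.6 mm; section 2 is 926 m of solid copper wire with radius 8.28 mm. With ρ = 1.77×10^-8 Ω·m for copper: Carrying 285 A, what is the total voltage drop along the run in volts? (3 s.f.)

26.6 V

Section 1: A_strand = π(5.8000e-03)² = 1.057e-04 m²; R₁ = ρL/(N·A_s) = (1.77×10^-8)(1960)/(19×1.057e-04) = 0.01728 Ω
Section 2: A = πr² = π(8.2800e-03 m)² = 2.154e-04 m²
R₂ = (1.77×10^-8)(926)/(2.154e-04) = 0.0761 Ω
R = R₁ + R₂ = 0.09338 Ω
V = IR = 285 × 0.09338 = 26.6 V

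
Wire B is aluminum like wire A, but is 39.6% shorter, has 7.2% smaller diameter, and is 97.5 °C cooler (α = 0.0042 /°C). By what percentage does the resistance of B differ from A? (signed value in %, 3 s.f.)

R ∝ ρL/d² with ρ ∝ (1+αΔT), so R_B/R_A = (1 − 39.6/100) × (1 − 7.2/100)⁻² × (1 − 0.0042×97.5)
= 0.604 × 1.161 × 0.5905 = 0.4142
(R_B − R_A)/R_A = 0.4142 − 1 = -58.6%

-58.6%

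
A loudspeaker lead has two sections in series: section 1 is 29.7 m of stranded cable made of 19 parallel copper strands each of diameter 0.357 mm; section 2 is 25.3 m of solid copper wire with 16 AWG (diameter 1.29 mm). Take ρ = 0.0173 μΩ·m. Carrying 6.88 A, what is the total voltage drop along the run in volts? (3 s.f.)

4.16 V

ρ = 0.0173 μΩ·m = 1.73×10^-8 Ω·m
Section 1: A_strand = π(1.7850e-04)² = 1.001e-07 m²; R₁ = ρL/(N·A_s) = (1.73×10^-8)(29.7)/(19×1.001e-07) = 0.2702 Ω
Section 2: A = π(1.29/2 mm)² = π(6.4500e-04 m)² = 1.307e-06 m²
R₂ = (1.73×10^-8)(25.3)/(1.307e-06) = 0.3349 Ω
R = R₁ + R₂ = 0.605 Ω
V = IR = 6.88 × 0.605 = 4.16 V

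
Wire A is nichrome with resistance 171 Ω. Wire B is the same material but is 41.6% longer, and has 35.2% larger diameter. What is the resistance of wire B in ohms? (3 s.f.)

R ∝ L/d², so R_B/R_A = (1 + 41.6/100) × (1 + 35.2/100)⁻²
= 1.416 × 0.5471 = 0.7747
R_B = 0.7747 × 171 = 132 Ω

132 Ω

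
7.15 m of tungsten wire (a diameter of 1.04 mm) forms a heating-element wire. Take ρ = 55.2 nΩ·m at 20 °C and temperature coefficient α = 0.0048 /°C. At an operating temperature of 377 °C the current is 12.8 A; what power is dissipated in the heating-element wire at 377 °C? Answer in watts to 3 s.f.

207 W

ρ = 55.2 nΩ·m = 5.52×10^-8 Ω·m
A = π(d/2)² = π(5.2000e-04 m)² = 8.495e-07 m²
R₍20₎ = ρL/A = (5.52×10^-8)(7.15)/(8.495e-07) = 0.4646 Ω
R₍377₎ = R₍20₎(1 + αΔT) = 0.4646 × (1 + 0.0048×357) = 1.261 Ω
P = I²R = (12.8)² × 1.261 = 207 W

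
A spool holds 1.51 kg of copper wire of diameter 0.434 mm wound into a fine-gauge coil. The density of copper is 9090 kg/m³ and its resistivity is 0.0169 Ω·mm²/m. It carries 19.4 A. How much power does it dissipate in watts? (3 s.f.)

ρ = 0.0169 Ω·mm²/m = 1.69×10^-8 Ω·m
A = π(d/2)² = π(2.1700e-04 m)² = 1.4793e-07 m²
L = m/(density·A) = 1.51/(9090×1.4793e-07) = 1123 m
R = ρL/A = (1.69×10^-8)(1123)/(1.4793e-07) = 128.3 Ω
P = I²R = (19.4)² × 128.3 = 48300 W

48300 W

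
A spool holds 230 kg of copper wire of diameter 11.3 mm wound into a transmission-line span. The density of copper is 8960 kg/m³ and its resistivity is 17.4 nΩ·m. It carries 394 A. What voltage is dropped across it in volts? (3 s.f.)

ρ = 17.4 nΩ·m = 1.74×10^-8 Ω·m
A = π(d/2)² = π(5.6500e-03 m)² = 1.0029e-04 m²
L = m/(density·A) = 230/(8960×1.0029e-04) = 256 m
R = ρL/A = (1.74×10^-8)(256)/(1.0029e-04) = 0.04441 Ω
V = IR = 394 × 0.04441 = 17.5 V

17.5 V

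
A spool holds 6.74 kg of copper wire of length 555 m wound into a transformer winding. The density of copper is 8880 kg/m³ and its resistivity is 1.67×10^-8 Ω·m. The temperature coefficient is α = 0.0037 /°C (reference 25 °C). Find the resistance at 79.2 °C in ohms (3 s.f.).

8.14 Ω

A = m/(density·L) = 6.74/(8880×555) = 1.3676e-06 m²
R = ρL/A = (1.67×10^-8)(555)/(1.3676e-06) = 6.777 Ω
R(79.2 °C) = 6.777 × (1 + 0.0037×54.2) = 8.14 Ω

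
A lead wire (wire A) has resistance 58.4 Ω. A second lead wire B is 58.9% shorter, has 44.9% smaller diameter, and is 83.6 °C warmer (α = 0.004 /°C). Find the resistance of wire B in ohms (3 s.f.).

R ∝ ρL/d² with ρ ∝ (1+αΔT), so R_B/R_A = (1 − 58.9/100) × (1 − 44.9/100)⁻² × (1 + 0.004×83.6)
= 0.411 × 3.294 × 1.334 = 1.806
R_B = 1.806 × 58.4 = 105 Ω

105 Ω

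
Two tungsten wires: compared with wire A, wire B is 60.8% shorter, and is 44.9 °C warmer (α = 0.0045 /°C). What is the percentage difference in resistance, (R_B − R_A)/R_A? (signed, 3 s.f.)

R ∝ ρL/d² with ρ ∝ (1+αΔT), so R_B/R_A = (1 − 60.8/100) × (1 + 0.0045×44.9)
= 0.392 × 1.202 = 0.4712
(R_B − R_A)/R_A = 0.4712 − 1 = -52.9%

-52.9%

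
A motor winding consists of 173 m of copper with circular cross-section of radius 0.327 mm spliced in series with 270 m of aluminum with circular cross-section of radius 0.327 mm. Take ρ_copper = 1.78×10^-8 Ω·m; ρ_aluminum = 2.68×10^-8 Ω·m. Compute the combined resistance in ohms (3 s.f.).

Segment 1: A = πr² = π(3.2700e-04 m)² = 3.359e-07 m²
R₁ = ρL/A = (1.78×10^-8)(173)/(3.359e-07) = 9.167 Ω
R₂ = (2.68×10^-8)(270)/(3.359e-07) = 21.54 Ω
R = R₁ + R₂ = 30.7 Ω

30.7 Ω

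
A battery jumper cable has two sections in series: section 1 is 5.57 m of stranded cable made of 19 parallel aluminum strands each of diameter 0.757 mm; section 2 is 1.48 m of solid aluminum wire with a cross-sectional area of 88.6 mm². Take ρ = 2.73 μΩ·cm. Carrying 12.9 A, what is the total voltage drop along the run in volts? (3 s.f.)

0.235 V

ρ = 2.73 μΩ·cm = 2.73×10^-8 Ω·m
Section 1: A_strand = π(3.7850e-04)² = 4.501e-07 m²; R₁ = ρL/(N·A_s) = (2.73×10^-8)(5.57)/(19×4.501e-07) = 0.01778 Ω
Section 2: A = 88.6 mm² = 8.860e-05 m²
R₂ = (2.73×10^-8)(1.48)/(8.860e-05) = 4.560×10^-4 Ω
R = R₁ + R₂ = 0.01824 Ω
V = IR = 12.9 × 0.01824 = 0.235 V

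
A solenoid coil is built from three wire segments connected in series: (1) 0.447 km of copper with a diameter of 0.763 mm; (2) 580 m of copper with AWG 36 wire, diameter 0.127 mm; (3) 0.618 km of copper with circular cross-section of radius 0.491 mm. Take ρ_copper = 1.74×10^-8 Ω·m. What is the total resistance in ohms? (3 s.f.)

Seg 1: A = π(d/2)² = π(3.8150e-04 m)² = 4.572e-07 m²
R_1 = (1.74×10^-8)(447)/(4.572e-07) = 17.01 Ω
Seg 2: A = π(0.127/2 mm)² = π(6.3500e-05 m)² = 1.267e-08 m²
R_2 = (1.74×10^-8)(580)/(1.267e-08) = 796.7 Ω
Seg 3: A = πr² = π(4.9100e-04 m)² = 7.574e-07 m²
R_3 = (1.74×10^-8)(618)/(7.574e-07) = 14.2 Ω
R_total = R_1 + R_2 + R_3 = 828 Ω

828 Ω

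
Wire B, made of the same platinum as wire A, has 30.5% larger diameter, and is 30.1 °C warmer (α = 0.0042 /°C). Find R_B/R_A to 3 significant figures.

R ∝ ρL/d² with ρ ∝ (1+αΔT), so R_B/R_A = (1 + 30.5/100)⁻² × (1 + 0.0042×30.1)
= 0.5872 × 1.126 = 0.661

0.661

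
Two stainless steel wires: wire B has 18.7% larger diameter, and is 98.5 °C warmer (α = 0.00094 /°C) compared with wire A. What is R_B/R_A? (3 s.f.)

R ∝ ρL/d² with ρ ∝ (1+αΔT), so R_B/R_A = (1 + 18.7/100)⁻² × (1 + 0.00094×98.5)
= 0.7097 × 1.093 = 0.775

0.775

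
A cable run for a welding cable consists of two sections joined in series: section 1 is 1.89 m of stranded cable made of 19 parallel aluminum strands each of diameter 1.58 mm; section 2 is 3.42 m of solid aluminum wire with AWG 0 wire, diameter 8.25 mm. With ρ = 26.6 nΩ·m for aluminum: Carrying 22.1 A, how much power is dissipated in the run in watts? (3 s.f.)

1.49 W

ρ = 26.6 nΩ·m = 2.66×10^-8 Ω·m
Section 1: A_strand = π(7.9000e-04)² = 1.961e-06 m²; R₁ = ρL/(N·A_s) = (2.66×10^-8)(1.89)/(19×1.961e-06) = 0.00135 Ω
Section 2: A = π(8.25/2 mm)² = π(4.1250e-03 m)² = 5.346e-05 m²
R₂ = (2.66×10^-8)(3.42)/(5.346e-05) = 0.001702 Ω
R = R₁ + R₂ = 0.003051 Ω
P = I²R = (22.1)² × 0.003051 = 1.49 W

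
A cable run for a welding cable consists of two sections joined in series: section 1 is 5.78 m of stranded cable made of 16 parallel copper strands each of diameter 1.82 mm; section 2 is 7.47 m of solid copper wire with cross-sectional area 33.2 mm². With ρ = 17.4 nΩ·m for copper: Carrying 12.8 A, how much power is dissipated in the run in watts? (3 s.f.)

1.04 W

ρ = 17.4 nΩ·m = 1.74×10^-8 Ω·m
Section 1: A_strand = π(9.1000e-04)² = 2.602e-06 m²; R₁ = ρL/(N·A_s) = (1.74×10^-8)(5.78)/(16×2.602e-06) = 0.002416 Ω
Section 2: A = 33.2 mm² = 3.320e-05 m²
R₂ = (1.74×10^-8)(7.47)/(3.320e-05) = 0.003915 Ω
R = R₁ + R₂ = 0.006331 Ω
P = I²R = (12.8)² × 0.006331 = 1.04 W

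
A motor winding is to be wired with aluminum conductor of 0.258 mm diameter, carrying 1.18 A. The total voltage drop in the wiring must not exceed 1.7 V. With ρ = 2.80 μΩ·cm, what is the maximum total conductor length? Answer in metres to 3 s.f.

2.69 m

ρ = 2.80 μΩ·cm = 2.80×10^-8 Ω·m
A = π(d/2)² = π(1.2900e-04 m)² = 5.228e-08 m²
L_max = V_max·A/(1·ρI) = (1.7)(5.228e-08)/(2.80×10^-8×1.18) = 2.69 m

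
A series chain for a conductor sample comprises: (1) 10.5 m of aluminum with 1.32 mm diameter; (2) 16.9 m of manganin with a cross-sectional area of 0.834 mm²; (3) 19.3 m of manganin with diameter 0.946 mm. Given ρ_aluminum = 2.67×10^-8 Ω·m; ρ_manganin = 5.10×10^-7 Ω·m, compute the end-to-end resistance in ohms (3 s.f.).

Seg 1: A = π(d/2)² = π(6.6000e-04 m)² = 1.368e-06 m²
R_1 = (2.67×10^-8)(10.5)/(1.368e-06) = 0.2049 Ω
Seg 2: A = 0.834 mm² = 8.340e-07 m²
R_2 = (5.10×10^-7)(16.9)/(8.340e-07) = 10.33 Ω
Seg 3: A = π(d/2)² = π(4.7300e-04 m)² = 7.029e-07 m²
R_3 = (5.10×10^-7)(19.3)/(7.029e-07) = 14 Ω
R_total = R_1 + R_2 + R_3 = 24.5 Ω

24.5 Ω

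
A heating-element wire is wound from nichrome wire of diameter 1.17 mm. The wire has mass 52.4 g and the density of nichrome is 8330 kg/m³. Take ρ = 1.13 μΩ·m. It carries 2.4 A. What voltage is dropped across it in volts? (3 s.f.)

14.8 V

ρ = 1.13 μΩ·m = 1.13×10^-6 Ω·m
A = π(d/2)² = π(5.8500e-04 m)² = 1.0751e-06 m²
L = m/(density·A) = 0.0524/(8330×1.0751e-06) = 5.851 m
R = ρL/A = (1.13×10^-6)(5.851)/(1.0751e-06) = 6.15 Ω
V = IR = 2.4 × 6.15 = 14.8 V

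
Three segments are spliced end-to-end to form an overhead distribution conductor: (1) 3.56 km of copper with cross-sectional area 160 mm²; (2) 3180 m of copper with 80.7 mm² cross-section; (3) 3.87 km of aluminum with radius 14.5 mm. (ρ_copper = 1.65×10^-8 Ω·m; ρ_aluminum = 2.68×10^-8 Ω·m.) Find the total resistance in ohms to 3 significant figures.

Seg 1: A = 160 mm² = 1.600e-04 m²
R_1 = (1.65×10^-8)(3560)/(1.600e-04) = 0.3671 Ω
Seg 2: A = 80.7 mm² = 8.070e-05 m²
R_2 = (1.65×10^-8)(3180)/(8.070e-05) = 0.6502 Ω
Seg 3: A = πr² = π(1.4500e-02 m)² = 6.605e-04 m²
R_3 = (2.68×10^-8)(3870)/(6.605e-04) = 0.157 Ω
R_total = R_1 + R_2 + R_3 = 1.17 Ω

1.17 Ω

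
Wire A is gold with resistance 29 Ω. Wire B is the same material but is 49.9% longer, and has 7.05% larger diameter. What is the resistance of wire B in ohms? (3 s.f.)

R ∝ L/d², so R_B/R_A = (1 + 49.9/100) × (1 + 7.05/100)⁻²
= 1.499 × 0.8726 = 1.308
R_B = 1.308 × 29 = 37.9 Ω

37.9 Ω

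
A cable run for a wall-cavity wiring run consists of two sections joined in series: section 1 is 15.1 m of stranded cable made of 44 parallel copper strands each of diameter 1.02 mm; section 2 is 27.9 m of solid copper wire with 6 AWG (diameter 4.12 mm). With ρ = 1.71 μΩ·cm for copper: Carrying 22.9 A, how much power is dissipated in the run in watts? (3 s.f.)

22.5 W

ρ = 1.71 μΩ·cm = 1.71×10^-8 Ω·m
Section 1: A_strand = π(5.1000e-04)² = 8.171e-07 m²; R₁ = ρL/(N·A_s) = (1.71×10^-8)(15.1)/(44×8.171e-07) = 0.007182 Ω
Section 2: A = π(4.12/2 mm)² = π(2.0600e-03 m)² = 1.333e-05 m²
R₂ = (1.71×10^-8)(27.9)/(1.333e-05) = 0.03579 Ω
R = R₁ + R₂ = 0.04297 Ω
P = I²R = (22.9)² × 0.04297 = 22.5 W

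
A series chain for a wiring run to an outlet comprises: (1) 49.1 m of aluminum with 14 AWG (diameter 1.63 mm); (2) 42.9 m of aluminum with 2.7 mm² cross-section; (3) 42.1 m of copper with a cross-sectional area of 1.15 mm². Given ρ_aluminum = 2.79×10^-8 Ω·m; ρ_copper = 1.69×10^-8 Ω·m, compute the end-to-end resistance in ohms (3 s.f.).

1.72 Ω

Seg 1: A = π(1.63/2 mm)² = π(8.1500e-04 m)² = 2.087e-06 m²
R_1 = (2.79×10^-8)(49.1)/(2.087e-06) = 0.6565 Ω
Seg 2: A = 2.7 mm² = 2.700e-06 m²
R_2 = (2.79×10^-8)(42.9)/(2.700e-06) = 0.4433 Ω
Seg 3: A = 1.15 mm² = 1.150e-06 m²
R_3 = (1.69×10^-8)(42.1)/(1.150e-06) = 0.6187 Ω
R_total = R_1 + R_2 + R_3 = 1.72 Ω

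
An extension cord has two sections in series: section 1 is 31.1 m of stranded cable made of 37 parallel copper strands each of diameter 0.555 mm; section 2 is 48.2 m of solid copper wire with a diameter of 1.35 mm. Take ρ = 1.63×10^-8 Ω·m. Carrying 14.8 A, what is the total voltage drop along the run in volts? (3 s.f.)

Section 1: A_strand = π(2.7750e-04)² = 2.419e-07 m²; R₁ = ρL/(N·A_s) = (1.63×10^-8)(31.1)/(37×2.419e-07) = 0.05663 Ω
Section 2: A = π(d/2)² = π(6.7500e-04 m)² = 1.431e-06 m²
R₂ = (1.63×10^-8)(48.2)/(1.431e-06) = 0.5489 Ω
R = R₁ + R₂ = 0.6055 Ω
V = IR = 14.8 × 0.6055 = 8.96 V

8.96 V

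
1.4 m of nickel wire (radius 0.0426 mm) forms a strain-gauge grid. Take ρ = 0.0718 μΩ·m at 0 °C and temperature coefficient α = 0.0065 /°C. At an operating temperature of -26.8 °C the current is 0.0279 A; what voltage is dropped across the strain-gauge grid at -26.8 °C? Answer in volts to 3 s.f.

0.406 V

ρ = 0.0718 μΩ·m = 7.18×10^-8 Ω·m
A = πr² = π(4.2600e-05 m)² = 5.701e-09 m²
R₍0₎ = ρL/A = (7.18×10^-8)(1.4)/(5.701e-09) = 17.63 Ω
R₍-26.8₎ = R₍0₎(1 + αΔT) = 17.63 × (1 + 0.0065×-26.8) = 14.56 Ω
V = IR = 0.0279 × 14.56 = 0.406 V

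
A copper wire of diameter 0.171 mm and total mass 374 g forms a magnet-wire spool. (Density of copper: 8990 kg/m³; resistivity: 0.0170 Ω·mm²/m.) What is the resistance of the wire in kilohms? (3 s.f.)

ρ = 0.0170 Ω·mm²/m = 1.70×10^-8 Ω·m
A = π(d/2)² = π(8.5500e-05 m)² = 2.2966e-08 m²
L = m/(density·A) = 0.374/(8990×2.2966e-08) = 1811 m
R = ρL/A = (1.70×10^-8)(1811)/(2.2966e-08) = 1.34 kΩ

1.34 kΩ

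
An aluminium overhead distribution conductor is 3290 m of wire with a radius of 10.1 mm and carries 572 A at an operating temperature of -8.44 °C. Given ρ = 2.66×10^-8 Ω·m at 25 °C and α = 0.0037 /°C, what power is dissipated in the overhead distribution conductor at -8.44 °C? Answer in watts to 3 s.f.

A = πr² = π(1.0100e-02 m)² = 3.205e-04 m²
R₍25₎ = ρL/A = (2.66×10^-8)(3290)/(3.205e-04) = 0.2731 Ω
R₍-8.44₎ = R₍25₎(1 + αΔT) = 0.2731 × (1 + 0.0037×-33.4) = 0.2393 Ω
P = I²R = (572)² × 0.2393 = 78300 W

78300 W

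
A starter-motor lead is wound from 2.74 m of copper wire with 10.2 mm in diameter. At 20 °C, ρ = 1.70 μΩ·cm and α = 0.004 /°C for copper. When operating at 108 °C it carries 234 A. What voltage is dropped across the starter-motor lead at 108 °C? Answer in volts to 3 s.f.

ρ = 1.70 μΩ·cm = 1.70×10^-8 Ω·m
A = π(d/2)² = π(5.1000e-03 m)² = 8.171e-05 m²
R₍20₎ = ρL/A = (1.70×10^-8)(2.74)/(8.171e-05) = 5.700×10^-4 Ω
R₍108₎ = R₍20₎(1 + αΔT) = 5.700×10^-4 × (1 + 0.004×88) = 7.707×10^-4 Ω
V = IR = 234 × 7.707×10^-4 = 0.180 V

0.180 V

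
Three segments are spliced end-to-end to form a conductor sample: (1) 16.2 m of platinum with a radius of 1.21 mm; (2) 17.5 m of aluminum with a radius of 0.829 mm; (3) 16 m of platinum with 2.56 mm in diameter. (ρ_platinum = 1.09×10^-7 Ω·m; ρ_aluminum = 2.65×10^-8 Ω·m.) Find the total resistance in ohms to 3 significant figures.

0.938 Ω

Seg 1: A = πr² = π(1.2100e-03 m)² = 4.600e-06 m²
R_1 = (1.09×10^-7)(16.2)/(4.600e-06) = 0.3839 Ω
Seg 2: A = πr² = π(8.2900e-04 m)² = 2.159e-06 m²
R_2 = (2.65×10^-8)(17.5)/(2.159e-06) = 0.2148 Ω
Seg 3: A = π(d/2)² = π(1.2800e-03 m)² = 5.147e-06 m²
R_3 = (1.09×10^-7)(16)/(5.147e-06) = 0.3388 Ω
R_total = R_1 + R_2 + R_3 = 0.938 Ω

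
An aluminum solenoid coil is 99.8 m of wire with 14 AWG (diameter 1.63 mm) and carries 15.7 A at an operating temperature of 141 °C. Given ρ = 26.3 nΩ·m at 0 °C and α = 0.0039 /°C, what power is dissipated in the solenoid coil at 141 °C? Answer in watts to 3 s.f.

ρ = 26.3 nΩ·m = 2.63×10^-8 Ω·m
A = π(1.63/2 mm)² = π(8.1500e-04 m)² = 2.087e-06 m²
R₍0₎ = ρL/A = (2.63×10^-8)(99.8)/(2.087e-06) = 1.258 Ω
R₍141₎ = R₍0₎(1 + αΔT) = 1.258 × (1 + 0.0039×141) = 1.95 Ω
P = I²R = (15.7)² × 1.95 = 481 W

481 W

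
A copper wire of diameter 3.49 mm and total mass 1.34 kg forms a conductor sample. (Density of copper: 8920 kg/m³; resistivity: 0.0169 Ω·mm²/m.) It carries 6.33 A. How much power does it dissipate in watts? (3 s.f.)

ρ = 0.0169 Ω·mm²/m = 1.69×10^-8 Ω·m
A = π(d/2)² = π(1.7450e-03 m)² = 9.5662e-06 m²
L = m/(density·A) = 1.34/(8920×9.5662e-06) = 15.7 m
R = ρL/A = (1.69×10^-8)(15.7)/(9.5662e-06) = 0.02774 Ω
P = I²R = (6.33)² × 0.02774 = 1.11 W

1.11 W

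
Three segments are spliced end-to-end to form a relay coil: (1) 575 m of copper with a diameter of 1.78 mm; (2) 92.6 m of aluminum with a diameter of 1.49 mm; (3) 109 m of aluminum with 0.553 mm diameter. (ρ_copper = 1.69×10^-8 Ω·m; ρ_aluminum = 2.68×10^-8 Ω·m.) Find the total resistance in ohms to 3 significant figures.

Seg 1: A = π(d/2)² = π(8.9000e-04 m)² = 2.488e-06 m²
R_1 = (1.69×10^-8)(575)/(2.488e-06) = 3.905 Ω
Seg 2: A = π(d/2)² = π(7.4500e-04 m)² = 1.744e-06 m²
R_2 = (2.68×10^-8)(92.6)/(1.744e-06) = 1.423 Ω
Seg 3: A = π(d/2)² = π(2.7650e-04 m)² = 2.402e-07 m²
R_3 = (2.68×10^-8)(109)/(2.402e-07) = 12.16 Ω
R_total = R_1 + R_2 + R_3 = 17.5 Ω

17.5 Ω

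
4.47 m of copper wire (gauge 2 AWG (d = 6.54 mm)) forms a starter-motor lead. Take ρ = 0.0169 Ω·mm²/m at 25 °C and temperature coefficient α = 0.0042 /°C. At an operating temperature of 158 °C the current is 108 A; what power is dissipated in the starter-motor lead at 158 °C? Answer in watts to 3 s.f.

40.9 W

ρ = 0.0169 Ω·mm²/m = 1.69×10^-8 Ω·m
A = π(6.54/2 mm)² = π(3.2700e-03 m)² = 3.359e-05 m²
R₍25₎ = ρL/A = (1.69×10^-8)(4.47)/(3.359e-05) = 0.002249 Ω
R₍158₎ = R₍25₎(1 + αΔT) = 0.002249 × (1 + 0.0042×133) = 0.003505 Ω
P = I²R = (108)² × 0.003505 = 40.9 W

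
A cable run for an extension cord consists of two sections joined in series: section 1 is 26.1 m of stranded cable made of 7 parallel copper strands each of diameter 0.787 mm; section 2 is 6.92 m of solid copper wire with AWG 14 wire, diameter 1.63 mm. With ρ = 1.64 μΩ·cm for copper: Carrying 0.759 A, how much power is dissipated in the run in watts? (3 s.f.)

0.104 W

ρ = 1.64 μΩ·cm = 1.64×10^-8 Ω·m
Section 1: A_strand = π(3.9350e-04)² = 4.865e-07 m²; R₁ = ρL/(N·A_s) = (1.64×10^-8)(26.1)/(7×4.865e-07) = 0.1257 Ω
Section 2: A = π(1.63/2 mm)² = π(8.1500e-04 m)² = 2.087e-06 m²
R₂ = (1.64×10^-8)(6.92)/(2.087e-06) = 0.05439 Ω
R = R₁ + R₂ = 0.1801 Ω
P = I²R = (0.759)² × 0.1801 = 0.104 W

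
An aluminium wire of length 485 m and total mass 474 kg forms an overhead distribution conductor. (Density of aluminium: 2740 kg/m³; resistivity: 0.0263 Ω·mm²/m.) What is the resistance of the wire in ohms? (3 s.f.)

ρ = 0.0263 Ω·mm²/m = 2.63×10^-8 Ω·m
A = m/(density·L) = 474/(2740×485) = 3.5669e-04 m²
R = ρL/A = (2.63×10^-8)(485)/(3.5669e-04) = 0.0358 Ω

0.0358 Ω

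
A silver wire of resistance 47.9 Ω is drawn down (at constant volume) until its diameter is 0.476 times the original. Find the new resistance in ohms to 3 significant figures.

Volume constant ⇒ L' = L/r² with r = 0.476. R' = ρL'/A' = ρ(L/r²)/(πr²d₀²/4) = R/r⁴.
R' = 19.48 × 47.9 = 933 Ω

933 Ω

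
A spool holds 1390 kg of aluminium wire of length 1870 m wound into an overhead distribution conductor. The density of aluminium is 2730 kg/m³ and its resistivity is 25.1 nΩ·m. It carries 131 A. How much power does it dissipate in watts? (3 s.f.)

2960 W

ρ = 25.1 nΩ·m = 2.51×10^-8 Ω·m
A = m/(density·L) = 1390/(2730×1870) = 2.7228e-04 m²
R = ρL/A = (2.51×10^-8)(1870)/(2.7228e-04) = 0.1724 Ω
P = I²R = (131)² × 0.1724 = 2960 W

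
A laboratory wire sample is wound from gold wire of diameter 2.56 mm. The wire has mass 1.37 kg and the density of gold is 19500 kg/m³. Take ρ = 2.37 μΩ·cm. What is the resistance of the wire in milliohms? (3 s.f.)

ρ = 2.37 μΩ·cm = 2.37×10^-8 Ω·m
A = π(d/2)² = π(1.2800e-03 m)² = 5.1472e-06 m²
L = m/(density·A) = 1.37/(19500×5.1472e-06) = 13.65 m
R = ρL/A = (2.37×10^-8)(13.65)/(5.1472e-06) = 62.8 mΩ

62.8 mΩ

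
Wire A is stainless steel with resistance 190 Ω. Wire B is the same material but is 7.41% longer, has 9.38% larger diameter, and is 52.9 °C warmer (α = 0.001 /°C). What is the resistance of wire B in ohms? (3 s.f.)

R ∝ ρL/d² with ρ ∝ (1+αΔT), so R_B/R_A = (1 + 7.41/100) × (1 + 9.38/100)⁻² × (1 + 0.001×52.9)
= 1.074 × 0.8358 × 1.053 = 0.9453
R_B = 0.9453 × 190 = 180 Ω

180 Ω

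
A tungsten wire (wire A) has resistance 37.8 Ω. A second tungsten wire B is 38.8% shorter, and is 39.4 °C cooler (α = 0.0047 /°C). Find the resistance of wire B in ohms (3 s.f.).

18.8 Ω

R ∝ ρL/d² with ρ ∝ (1+αΔT), so R_B/R_A = (1 − 38.8/100) × (1 − 0.0047×39.4)
= 0.612 × 0.8148 = 0.4987
R_B = 0.4987 × 37.8 = 18.8 Ω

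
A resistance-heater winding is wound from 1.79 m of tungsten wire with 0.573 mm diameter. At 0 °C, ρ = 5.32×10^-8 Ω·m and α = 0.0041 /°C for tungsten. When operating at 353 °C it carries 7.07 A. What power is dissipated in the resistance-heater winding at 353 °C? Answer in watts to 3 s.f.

A = π(d/2)² = π(2.8650e-04 m)² = 2.579e-07 m²
R₍0₎ = ρL/A = (5.32×10^-8)(1.79)/(2.579e-07) = 0.3693 Ω
R₍353₎ = R₍0₎(1 + αΔT) = 0.3693 × (1 + 0.0041×353) = 0.9038 Ω
P = I²R = (7.07)² × 0.9038 = 45.2 W

45.2 W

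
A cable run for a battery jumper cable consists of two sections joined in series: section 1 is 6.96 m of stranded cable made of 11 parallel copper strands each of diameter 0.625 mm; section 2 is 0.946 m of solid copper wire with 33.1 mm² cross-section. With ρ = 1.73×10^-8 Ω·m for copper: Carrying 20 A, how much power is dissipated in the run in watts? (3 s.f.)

Section 1: A_strand = π(3.1250e-04)² = 3.068e-07 m²; R₁ = ρL/(N·A_s) = (1.73×10^-8)(6.96)/(11×3.068e-07) = 0.03568 Ω
Section 2: A = 33.1 mm² = 3.310e-05 m²
R₂ = (1.73×10^-8)(0.946)/(3.310e-05) = 4.944×10^-4 Ω
R = R₁ + R₂ = 0.03617 Ω
P = I²R = (20)² × 0.03617 = 14.5 W

14.5 W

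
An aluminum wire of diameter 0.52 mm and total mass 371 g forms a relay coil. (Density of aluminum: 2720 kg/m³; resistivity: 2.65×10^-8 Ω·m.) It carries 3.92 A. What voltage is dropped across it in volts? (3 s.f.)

A = π(d/2)² = π(2.6000e-04 m)² = 2.1237e-07 m²
L = m/(density·A) = 0.371/(2720×2.1237e-07) = 642.3 m
R = ρL/A = (2.65×10^-8)(642.3)/(2.1237e-07) = 80.14 Ω
V = IR = 3.92 × 80.14 = 314 V

314 V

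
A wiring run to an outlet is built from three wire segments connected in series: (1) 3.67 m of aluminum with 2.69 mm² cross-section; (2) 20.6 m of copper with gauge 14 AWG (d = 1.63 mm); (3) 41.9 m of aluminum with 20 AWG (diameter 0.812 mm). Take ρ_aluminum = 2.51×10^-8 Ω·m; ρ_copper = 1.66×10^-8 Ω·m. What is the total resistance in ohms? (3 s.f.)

Seg 1: A = 2.69 mm² = 2.690e-06 m²
R_1 = (2.51×10^-8)(3.67)/(2.690e-06) = 0.03424 Ω
Seg 2: A = π(1.63/2 mm)² = π(8.1500e-04 m)² = 2.087e-06 m²
R_2 = (1.66×10^-8)(20.6)/(2.087e-06) = 0.1639 Ω
Seg 3: A = π(0.812/2 mm)² = π(4.0600e-04 m)² = 5.178e-07 m²
R_3 = (2.51×10^-8)(41.9)/(5.178e-07) = 2.031 Ω
R_total = R_1 + R_2 + R_3 = 2.23 Ω

2.23 Ω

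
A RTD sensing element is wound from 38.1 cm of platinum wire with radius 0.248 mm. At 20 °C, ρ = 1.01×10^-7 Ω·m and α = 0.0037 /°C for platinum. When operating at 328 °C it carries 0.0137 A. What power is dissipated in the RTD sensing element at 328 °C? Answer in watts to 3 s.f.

A = πr² = π(2.4800e-04 m)² = 1.932e-07 m²
R₍20₎ = ρL/A = (1.01×10^-7)(0.381)/(1.932e-07) = 0.1992 Ω
R₍328₎ = R₍20₎(1 + αΔT) = 0.1992 × (1 + 0.0037×308) = 0.4261 Ω
P = I²R = (0.0137)² × 0.4261 = 8.00×10^-5 W

8.00×10^-5 W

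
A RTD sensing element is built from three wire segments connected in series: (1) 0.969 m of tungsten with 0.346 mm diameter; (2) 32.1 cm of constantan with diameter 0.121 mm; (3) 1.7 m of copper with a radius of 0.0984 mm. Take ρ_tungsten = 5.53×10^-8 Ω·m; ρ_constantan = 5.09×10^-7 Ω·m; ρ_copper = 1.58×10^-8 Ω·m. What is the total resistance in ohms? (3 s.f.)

15.7 Ω

Seg 1: A = π(d/2)² = π(1.7300e-04 m)² = 9.402e-08 m²
R_1 = (5.53×10^-8)(0.969)/(9.402e-08) = 0.5699 Ω
Seg 2: A = π(d/2)² = π(6.0500e-05 m)² = 1.150e-08 m²
R_2 = (5.09×10^-7)(0.321)/(1.150e-08) = 14.21 Ω
Seg 3: A = πr² = π(9.8400e-05 m)² = 3.042e-08 m²
R_3 = (1.58×10^-8)(1.7)/(3.042e-08) = 0.883 Ω
R_total = R_1 + R_2 + R_3 = 15.7 Ω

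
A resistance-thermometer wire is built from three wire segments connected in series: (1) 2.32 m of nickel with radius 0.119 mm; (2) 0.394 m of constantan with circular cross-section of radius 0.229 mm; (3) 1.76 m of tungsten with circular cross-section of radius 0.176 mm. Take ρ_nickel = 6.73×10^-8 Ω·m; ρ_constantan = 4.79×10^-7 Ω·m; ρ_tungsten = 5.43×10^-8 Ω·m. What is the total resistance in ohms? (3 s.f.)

5.64 Ω

Seg 1: A = πr² = π(1.1900e-04 m)² = 4.449e-08 m²
R_1 = (6.73×10^-8)(2.32)/(4.449e-08) = 3.51 Ω
Seg 2: A = πr² = π(2.2900e-04 m)² = 1.647e-07 m²
R_2 = (4.79×10^-7)(0.394)/(1.647e-07) = 1.146 Ω
Seg 3: A = πr² = π(1.7600e-04 m)² = 9.731e-08 m²
R_3 = (5.43×10^-8)(1.76)/(9.731e-08) = 0.9821 Ω
R_total = R_1 + R_2 + R_3 = 5.64 Ω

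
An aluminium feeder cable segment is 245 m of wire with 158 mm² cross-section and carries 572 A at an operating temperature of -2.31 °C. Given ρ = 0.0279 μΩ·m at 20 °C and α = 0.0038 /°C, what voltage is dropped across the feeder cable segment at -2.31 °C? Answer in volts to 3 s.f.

22.6 V

ρ = 0.0279 μΩ·m = 2.79×10^-8 Ω·m
A = 158 mm² = 1.580e-04 m²
R₍20₎ = ρL/A = (2.79×10^-8)(245)/(1.580e-04) = 0.04326 Ω
R₍-2.31₎ = R₍20₎(1 + αΔT) = 0.04326 × (1 + 0.0038×-22.3) = 0.03959 Ω
V = IR = 572 × 0.03959 = 22.6 V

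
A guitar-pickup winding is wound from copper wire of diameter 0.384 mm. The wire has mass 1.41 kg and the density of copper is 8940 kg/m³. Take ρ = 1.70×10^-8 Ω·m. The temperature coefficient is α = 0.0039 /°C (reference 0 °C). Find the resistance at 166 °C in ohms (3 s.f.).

329 Ω

A = π(d/2)² = π(1.9200e-04 m)² = 1.1581e-07 m²
L = m/(density·A) = 1.41/(8940×1.1581e-07) = 1362 m
R = ρL/A = (1.70×10^-8)(1362)/(1.1581e-07) = 199.9 Ω
R(166 °C) = 199.9 × (1 + 0.0039×166) = 329 Ω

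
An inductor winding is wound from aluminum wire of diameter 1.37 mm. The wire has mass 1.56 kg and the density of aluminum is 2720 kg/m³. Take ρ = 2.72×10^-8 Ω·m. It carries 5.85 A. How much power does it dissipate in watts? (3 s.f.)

246 W

A = π(d/2)² = π(6.8500e-04 m)² = 1.4741e-06 m²
L = m/(density·A) = 1.56/(2720×1.4741e-06) = 389.1 m
R = ρL/A = (2.72×10^-8)(389.1)/(1.4741e-06) = 7.179 Ω
P = I²R = (5.85)² × 7.179 = 246 W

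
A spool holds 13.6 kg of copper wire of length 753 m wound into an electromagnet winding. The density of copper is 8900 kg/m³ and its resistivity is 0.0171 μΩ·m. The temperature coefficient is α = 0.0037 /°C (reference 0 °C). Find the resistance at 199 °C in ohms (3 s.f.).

ρ = 0.0171 μΩ·m = 1.71×10^-8 Ω·m
A = m/(density·L) = 13.6/(8900×753) = 2.0293e-06 m²
R = ρL/A = (1.71×10^-8)(753)/(2.0293e-06) = 6.345 Ω
R(199 °C) = 6.345 × (1 + 0.0037×199) = 11.0 Ω

11.0 Ω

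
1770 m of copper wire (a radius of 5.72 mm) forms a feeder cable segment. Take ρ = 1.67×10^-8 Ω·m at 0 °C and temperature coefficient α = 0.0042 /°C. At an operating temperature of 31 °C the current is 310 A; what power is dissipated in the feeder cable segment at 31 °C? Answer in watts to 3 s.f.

A = πr² = π(5.7200e-03 m)² = 1.028e-04 m²
R₍0₎ = ρL/A = (1.67×10^-8)(1770)/(1.028e-04) = 0.2876 Ω
R₍31₎ = R₍0₎(1 + αΔT) = 0.2876 × (1 + 0.0042×31) = 0.325 Ω
P = I²R = (310)² × 0.325 = 31200 W

31200 W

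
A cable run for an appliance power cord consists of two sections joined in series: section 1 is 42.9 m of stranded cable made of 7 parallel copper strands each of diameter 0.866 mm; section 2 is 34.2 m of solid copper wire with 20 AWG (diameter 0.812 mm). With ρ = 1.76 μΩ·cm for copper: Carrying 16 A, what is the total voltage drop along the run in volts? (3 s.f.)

ρ = 1.76 μΩ·cm = 1.76×10^-8 Ω·m
Section 1: A_strand = π(4.3300e-04)² = 5.890e-07 m²; R₁ = ρL/(N·A_s) = (1.76×10^-8)(42.9)/(7×5.890e-07) = 0.1831 Ω
Section 2: A = π(0.812/2 mm)² = π(4.0600e-04 m)² = 5.178e-07 m²
R₂ = (1.76×10^-8)(34.2)/(5.178e-07) = 1.162 Ω
R = R₁ + R₂ = 1.345 Ω
V = IR = 16 × 1.345 = 21.5 V

21.5 V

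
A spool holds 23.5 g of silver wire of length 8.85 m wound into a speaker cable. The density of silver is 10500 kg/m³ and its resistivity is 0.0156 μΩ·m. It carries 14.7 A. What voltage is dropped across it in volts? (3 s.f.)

ρ = 0.0156 μΩ·m = 1.56×10^-8 Ω·m
A = m/(density·L) = 0.0235/(10500×8.85) = 2.5289e-07 m²
R = ρL/A = (1.56×10^-8)(8.85)/(2.5289e-07) = 0.5459 Ω
V = IR = 14.7 × 0.5459 = 8.03 V

8.03 V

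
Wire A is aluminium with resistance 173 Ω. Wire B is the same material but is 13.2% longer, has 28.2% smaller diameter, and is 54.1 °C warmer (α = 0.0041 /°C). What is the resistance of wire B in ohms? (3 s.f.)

R ∝ ρL/d² with ρ ∝ (1+αΔT), so R_B/R_A = (1 + 13.2/100) × (1 − 28.2/100)⁻² × (1 + 0.0041×54.1)
= 1.132 × 1.94 × 1.222 = 2.683
R_B = 2.683 × 173 = 464 Ω

464 Ω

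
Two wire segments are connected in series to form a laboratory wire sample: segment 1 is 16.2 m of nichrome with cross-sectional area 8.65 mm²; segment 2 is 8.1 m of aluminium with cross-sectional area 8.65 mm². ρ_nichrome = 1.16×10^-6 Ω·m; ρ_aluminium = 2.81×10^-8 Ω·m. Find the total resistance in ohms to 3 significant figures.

2.20 Ω

Segment 1: A = 8.65 mm² = 8.650e-06 m²
R₁ = ρL/A = (1.16×10^-6)(16.2)/(8.650e-06) = 2.172 Ω
R₂ = (2.81×10^-8)(8.1)/(8.650e-06) = 0.02631 Ω
R = R₁ + R₂ = 2.20 Ω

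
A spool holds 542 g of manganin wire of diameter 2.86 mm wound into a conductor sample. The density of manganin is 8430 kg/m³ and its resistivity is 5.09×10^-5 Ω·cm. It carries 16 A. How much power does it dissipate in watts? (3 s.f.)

203 W

ρ = 5.09×10^-5 Ω·cm = 5.09×10^-7 Ω·m
A = π(d/2)² = π(1.4300e-03 m)² = 6.4242e-06 m²
L = m/(density·A) = 0.542/(8430×6.4242e-06) = 10.01 m
R = ρL/A = (5.09×10^-7)(10.01)/(6.4242e-06) = 0.7929 Ω
P = I²R = (16)² × 0.7929 = 203 W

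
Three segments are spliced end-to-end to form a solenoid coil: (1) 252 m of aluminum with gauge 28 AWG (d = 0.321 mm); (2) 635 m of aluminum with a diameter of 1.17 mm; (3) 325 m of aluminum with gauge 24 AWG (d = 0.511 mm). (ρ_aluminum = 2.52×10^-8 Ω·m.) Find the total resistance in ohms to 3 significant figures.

Seg 1: A = π(0.321/2 mm)² = π(1.6050e-04 m)² = 8.093e-08 m²
R_1 = (2.52×10^-8)(252)/(8.093e-08) = 78.47 Ω
Seg 2: A = π(d/2)² = π(5.8500e-04 m)² = 1.075e-06 m²
R_2 = (2.52×10^-8)(635)/(1.075e-06) = 14.88 Ω
Seg 3: A = π(0.511/2 mm)² = π(2.5550e-04 m)² = 2.051e-07 m²
R_3 = (2.52×10^-8)(325)/(2.051e-07) = 39.93 Ω
R_total = R_1 + R_2 + R_3 = 133 Ω

133 Ω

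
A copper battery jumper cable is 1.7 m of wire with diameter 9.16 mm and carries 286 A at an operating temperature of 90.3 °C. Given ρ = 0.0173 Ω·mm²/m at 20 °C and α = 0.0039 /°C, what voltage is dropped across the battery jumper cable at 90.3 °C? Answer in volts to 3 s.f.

ρ = 0.0173 Ω·mm²/m = 1.73×10^-8 Ω·m
A = π(d/2)² = π(4.5800e-03 m)² = 6.590e-05 m²
R₍20₎ = ρL/A = (1.73×10^-8)(1.7)/(6.590e-05) = 4.463×10^-4 Ω
R₍90.3₎ = R₍20₎(1 + αΔT) = 4.463×10^-4 × (1 + 0.0039×70.3) = 5.686×10^-4 Ω
V = IR = 286 × 5.686×10^-4 = 0.163 V

0.163 V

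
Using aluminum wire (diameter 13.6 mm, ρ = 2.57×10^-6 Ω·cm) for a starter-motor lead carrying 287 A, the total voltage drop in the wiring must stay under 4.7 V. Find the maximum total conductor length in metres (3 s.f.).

92.6 m

ρ = 2.57×10^-6 Ω·cm = 2.57×10^-8 Ω·m
A = π(d/2)² = π(6.8000e-03 m)² = 1.453e-04 m²
L_max = V_max·A/(1·ρI) = (4.7)(1.453e-04)/(2.57×10^-8×287) = 92.6 m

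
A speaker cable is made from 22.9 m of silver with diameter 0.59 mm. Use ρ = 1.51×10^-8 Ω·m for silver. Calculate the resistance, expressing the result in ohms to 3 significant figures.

A = π(d/2)² = π(2.9500e-04 m)² = 2.734e-07 m²
R = ρL/A = (1.51×10^-8)(22.9 m)/(2.734e-07 m²) = 1.26 Ω

1.26 Ω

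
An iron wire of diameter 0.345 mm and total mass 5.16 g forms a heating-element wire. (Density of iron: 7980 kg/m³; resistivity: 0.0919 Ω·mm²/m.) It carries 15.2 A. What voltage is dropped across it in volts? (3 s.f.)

103 V

ρ = 0.0919 Ω·mm²/m = 9.19×10^-8 Ω·m
A = π(d/2)² = π(1.7250e-04 m)² = 9.3482e-08 m²
L = m/(density·A) = 0.00516/(7980×9.3482e-08) = 6.917 m
R = ρL/A = (9.19×10^-8)(6.917)/(9.3482e-08) = 6.8 Ω
V = IR = 15.2 × 6.8 = 103 V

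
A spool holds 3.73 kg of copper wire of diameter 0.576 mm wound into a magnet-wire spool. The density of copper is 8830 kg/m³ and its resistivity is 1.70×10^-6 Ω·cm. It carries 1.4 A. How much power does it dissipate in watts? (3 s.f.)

207 W

ρ = 1.70×10^-6 Ω·cm = 1.70×10^-8 Ω·m
A = π(d/2)² = π(2.8800e-04 m)² = 2.6058e-07 m²
L = m/(density·A) = 3.73/(8830×2.6058e-07) = 1621 m
R = ρL/A = (1.70×10^-8)(1621)/(2.6058e-07) = 105.8 Ω
P = I²R = (1.4)² × 105.8 = 207 W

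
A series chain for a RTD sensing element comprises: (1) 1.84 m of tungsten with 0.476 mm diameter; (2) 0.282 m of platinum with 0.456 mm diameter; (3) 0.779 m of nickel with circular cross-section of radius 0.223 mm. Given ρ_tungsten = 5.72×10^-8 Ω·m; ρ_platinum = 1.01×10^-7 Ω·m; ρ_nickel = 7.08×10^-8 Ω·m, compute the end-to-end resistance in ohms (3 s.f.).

Seg 1: A = π(d/2)² = π(2.3800e-04 m)² = 1.780e-07 m²
R_1 = (5.72×10^-8)(1.84)/(1.780e-07) = 0.5914 Ω
Seg 2: A = π(d/2)² = π(2.2800e-04 m)² = 1.633e-07 m²
R_2 = (1.01×10^-7)(0.282)/(1.633e-07) = 0.1744 Ω
Seg 3: A = πr² = π(2.2300e-04 m)² = 1.562e-07 m²
R_3 = (7.08×10^-8)(0.779)/(1.562e-07) = 0.353 Ω
R_total = R_1 + R_2 + R_3 = 1.12 Ω

1.12 Ω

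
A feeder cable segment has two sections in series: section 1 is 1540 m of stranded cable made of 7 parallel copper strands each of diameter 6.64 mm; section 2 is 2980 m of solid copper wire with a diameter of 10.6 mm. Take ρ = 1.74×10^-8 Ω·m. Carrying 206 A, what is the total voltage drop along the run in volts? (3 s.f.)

Section 1: A_strand = π(3.3200e-03)² = 3.463e-05 m²; R₁ = ρL/(N·A_s) = (1.74×10^-8)(1540)/(7×3.463e-05) = 0.1105 Ω
Section 2: A = π(d/2)² = π(5.3000e-03 m)² = 8.825e-05 m²
R₂ = (1.74×10^-8)(2980)/(8.825e-05) = 0.5876 Ω
R = R₁ + R₂ = 0.6981 Ω
V = IR = 206 × 0.6981 = 144 V

144 V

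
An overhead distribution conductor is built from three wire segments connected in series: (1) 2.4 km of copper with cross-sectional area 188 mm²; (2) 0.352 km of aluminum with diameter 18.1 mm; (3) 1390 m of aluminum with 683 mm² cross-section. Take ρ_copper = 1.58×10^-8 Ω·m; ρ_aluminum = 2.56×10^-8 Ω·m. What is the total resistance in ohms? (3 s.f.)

Seg 1: A = 188 mm² = 1.880e-04 m²
R_1 = (1.58×10^-8)(2400)/(1.880e-04) = 0.2017 Ω
Seg 2: A = π(d/2)² = π(9.0500e-03 m)² = 2.573e-04 m²
R_2 = (2.56×10^-8)(352)/(2.573e-04) = 0.03502 Ω
Seg 3: A = 683 mm² = 6.830e-04 m²
R_3 = (2.56×10^-8)(1390)/(6.830e-04) = 0.0521 Ω
R_total = R_1 + R_2 + R_3 = 0.289 Ω

0.289 Ω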